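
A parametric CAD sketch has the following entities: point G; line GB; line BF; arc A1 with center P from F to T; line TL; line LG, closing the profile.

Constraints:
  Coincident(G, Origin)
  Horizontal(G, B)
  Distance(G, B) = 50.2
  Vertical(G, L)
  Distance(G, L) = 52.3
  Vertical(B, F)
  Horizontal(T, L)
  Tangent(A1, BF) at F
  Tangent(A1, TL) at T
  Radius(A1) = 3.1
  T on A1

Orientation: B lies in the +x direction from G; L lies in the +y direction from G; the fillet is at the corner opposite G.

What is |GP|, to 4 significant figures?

68.11

G and L share the same x with |GL| = 52.3 and L on the +y side, so L = (0.000, 52.30). The virtual corner opposite G is at (50.20, 52.30). Tangency of A1 to BF means the radius PF is perpendicular to BF and the tangent condition forces PT to be normal to TL, with radius 3.1, so the center P sits 3.1 in from both sides at P = (47.10, 49.20). Then |GP| = |P − G| = 68.11.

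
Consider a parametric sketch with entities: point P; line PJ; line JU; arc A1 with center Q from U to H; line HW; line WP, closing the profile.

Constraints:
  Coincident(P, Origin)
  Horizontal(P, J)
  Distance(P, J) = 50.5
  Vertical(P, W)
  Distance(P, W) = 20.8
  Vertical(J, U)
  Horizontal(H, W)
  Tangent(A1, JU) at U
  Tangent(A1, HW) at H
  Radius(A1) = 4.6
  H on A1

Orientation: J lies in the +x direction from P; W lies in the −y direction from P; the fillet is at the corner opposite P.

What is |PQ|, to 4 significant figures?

48.67

PW is vertical with |PW| = 20.8 and W on the −y side, so W = (0.000, -20.80). The virtual corner opposite P is at (50.50, -20.80). The tangent condition forces QU to be normal to JU and the tangent condition forces QH to be normal to HW, with radius 4.6, so the center Q sits 4.6 in from both sides at Q = (45.90, -16.20). Then |PQ| = |Q − P| = 48.67.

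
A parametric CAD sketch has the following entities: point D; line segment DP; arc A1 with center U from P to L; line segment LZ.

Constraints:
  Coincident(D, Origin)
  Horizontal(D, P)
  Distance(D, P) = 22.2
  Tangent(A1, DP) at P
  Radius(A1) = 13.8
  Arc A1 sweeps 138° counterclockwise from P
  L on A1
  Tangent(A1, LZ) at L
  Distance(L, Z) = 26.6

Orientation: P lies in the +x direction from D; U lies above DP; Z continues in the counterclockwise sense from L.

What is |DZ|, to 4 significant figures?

43.45

On A1, P sits at bearing -90° from U; a 138° counterclockwise sweep puts L at bearing 48°, so L = U + 13.8·(cos 48°, sin 48°) = (31.43, 24.06). A1 meets LZ tangentially, so UL is at right angles to LZ, so LZ runs along (−sin 48°, cos 48°); with |LZ| = 26.6, Z = (11.67, 41.85). Then |DZ| = |Z − D| = 43.45.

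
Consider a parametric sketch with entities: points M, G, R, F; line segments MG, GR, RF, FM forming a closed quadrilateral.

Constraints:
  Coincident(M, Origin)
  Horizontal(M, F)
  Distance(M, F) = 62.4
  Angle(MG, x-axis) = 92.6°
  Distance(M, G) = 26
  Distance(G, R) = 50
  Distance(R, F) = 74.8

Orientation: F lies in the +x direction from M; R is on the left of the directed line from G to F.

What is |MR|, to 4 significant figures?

72.19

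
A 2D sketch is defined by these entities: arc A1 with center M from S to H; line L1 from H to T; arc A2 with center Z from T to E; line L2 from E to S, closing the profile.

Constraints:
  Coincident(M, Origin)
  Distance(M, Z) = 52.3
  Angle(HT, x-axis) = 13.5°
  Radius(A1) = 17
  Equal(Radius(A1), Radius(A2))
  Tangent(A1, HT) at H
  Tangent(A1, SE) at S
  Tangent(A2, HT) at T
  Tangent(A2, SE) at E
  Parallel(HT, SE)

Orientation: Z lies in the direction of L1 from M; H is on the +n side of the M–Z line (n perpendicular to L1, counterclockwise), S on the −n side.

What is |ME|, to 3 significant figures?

55.0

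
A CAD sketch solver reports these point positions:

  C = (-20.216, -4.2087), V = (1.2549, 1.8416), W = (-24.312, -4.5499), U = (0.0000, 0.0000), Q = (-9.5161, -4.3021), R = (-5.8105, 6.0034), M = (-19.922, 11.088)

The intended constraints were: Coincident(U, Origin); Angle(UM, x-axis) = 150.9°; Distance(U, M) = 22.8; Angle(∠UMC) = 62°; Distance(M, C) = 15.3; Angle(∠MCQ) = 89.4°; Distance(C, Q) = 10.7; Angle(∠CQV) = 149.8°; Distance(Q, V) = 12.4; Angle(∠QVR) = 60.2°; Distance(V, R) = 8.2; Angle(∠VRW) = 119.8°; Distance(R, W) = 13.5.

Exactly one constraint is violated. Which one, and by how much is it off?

Distance(R, W) = 13.5 — off by 7.80.

U = (0.00, 0.00) ✓; UM at 150.9° ✓; |UM| = 22.80 ✓; ∠UMC = 62.00° ✓; |MC| = 15.30 ✓; ∠MCQ = 89.40° ✓; |CQ| = 10.70 ✓; ∠CQV = 149.8° ✓; |QV| = 12.40 ✓; ∠QVR = 60.20° ✓; |VR| = 8.200 ✓; ∠VRW = 119.8° ✓; |RW| = 21.30 ✗.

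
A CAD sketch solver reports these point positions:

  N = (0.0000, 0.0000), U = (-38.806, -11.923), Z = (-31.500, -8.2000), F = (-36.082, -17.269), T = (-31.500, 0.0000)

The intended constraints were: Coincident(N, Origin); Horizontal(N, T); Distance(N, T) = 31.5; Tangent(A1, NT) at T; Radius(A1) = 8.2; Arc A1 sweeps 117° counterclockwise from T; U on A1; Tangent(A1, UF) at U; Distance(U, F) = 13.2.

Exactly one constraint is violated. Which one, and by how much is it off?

Distance(U, F) = 13.2 — off by 7.20.

N = (0.00, 0.00) ✓; N.y = 0.00, T.y = 0.00 ✓; |NT| = 31.50 ✓; ∠(ZT, TN) = 90.00° ✓; |ZT| = 8.200 ✓; bearing(Z→U) − bearing(Z→T) = 117.0° ✓; |ZU| = 8.200 ✓; ∠(ZU, UF) = 90.00° ✓; |UF| = 6.000 ✗.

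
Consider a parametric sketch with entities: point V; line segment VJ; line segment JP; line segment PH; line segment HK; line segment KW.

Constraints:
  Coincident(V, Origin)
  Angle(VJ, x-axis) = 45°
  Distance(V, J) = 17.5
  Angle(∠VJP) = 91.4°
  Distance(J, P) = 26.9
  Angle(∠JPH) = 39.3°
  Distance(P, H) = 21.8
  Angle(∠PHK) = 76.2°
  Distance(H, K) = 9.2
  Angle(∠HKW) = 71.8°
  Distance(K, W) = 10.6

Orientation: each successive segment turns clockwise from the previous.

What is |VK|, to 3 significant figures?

13.6

V is at the origin; VJ runs at 45.0° with length 17.5, so J = (12.4, 12.4). ∠VJP = 91.4° gives JP at -43.6° from the x-axis; with |JP| = 26.9, P = (31.9, -6.18). ∠JPH = 39.3° gives PH at 176° from the x-axis; with |PH| = 21.8, H = (10.1, -4.54). ∠PHK = 76.2° gives HK at 71.9° from the x-axis; with |HK| = 9.2, K = (13.0, 4.20). Then |VK| = |K − V| = 13.6.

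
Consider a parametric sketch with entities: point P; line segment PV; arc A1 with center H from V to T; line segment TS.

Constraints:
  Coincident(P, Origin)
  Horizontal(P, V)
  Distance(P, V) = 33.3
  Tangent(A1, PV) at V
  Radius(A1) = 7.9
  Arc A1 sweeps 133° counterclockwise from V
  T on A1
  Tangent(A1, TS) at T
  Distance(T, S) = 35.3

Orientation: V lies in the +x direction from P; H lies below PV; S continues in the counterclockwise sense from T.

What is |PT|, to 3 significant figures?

30.6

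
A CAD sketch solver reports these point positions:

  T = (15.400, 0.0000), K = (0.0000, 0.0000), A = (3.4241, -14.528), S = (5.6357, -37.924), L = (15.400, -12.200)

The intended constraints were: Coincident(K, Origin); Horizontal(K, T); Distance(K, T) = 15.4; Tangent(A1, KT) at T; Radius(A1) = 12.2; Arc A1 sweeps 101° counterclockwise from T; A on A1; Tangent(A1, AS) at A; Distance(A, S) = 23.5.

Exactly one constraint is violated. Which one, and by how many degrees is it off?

Tangent(A1, AS) at A — off by 5.60°.

K = (0.00, 0.00) ✓; K.y = 0.00, T.y = 0.00 ✓; |KT| = 15.40 ✓; ∠(LT, TK) = 90.00° ✓; |LT| = 12.20 ✓; bearing(L→A) − bearing(L→T) = 101.0° ✓; |LA| = 12.20 ✓; ∠(LA, AS) = 95.60° ✗; |AS| = 23.50 ✓.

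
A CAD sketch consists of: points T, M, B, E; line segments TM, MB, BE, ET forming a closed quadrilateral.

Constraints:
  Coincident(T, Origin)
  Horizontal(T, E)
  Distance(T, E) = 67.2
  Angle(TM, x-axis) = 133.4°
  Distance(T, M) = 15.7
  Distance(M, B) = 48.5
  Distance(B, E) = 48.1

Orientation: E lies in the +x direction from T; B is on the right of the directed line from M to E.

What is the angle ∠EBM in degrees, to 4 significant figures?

109.4°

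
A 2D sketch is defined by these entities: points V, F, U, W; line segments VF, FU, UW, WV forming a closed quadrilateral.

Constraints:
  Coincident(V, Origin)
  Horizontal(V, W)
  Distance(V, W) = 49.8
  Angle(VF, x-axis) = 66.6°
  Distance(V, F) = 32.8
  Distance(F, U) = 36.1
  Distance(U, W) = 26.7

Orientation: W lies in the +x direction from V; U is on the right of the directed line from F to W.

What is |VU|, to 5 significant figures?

23.893

V is at the origin; VW is horizontal with |VW| = 49.8 and W in +x, so W = (49.8, 0). VF runs at 66.6° with |VF| = 32.8, so F = (13.026, 30.102). U is determined by |FU| = 36.1 and |UW| = 26.7 together: it lies at the intersection of circle(F, 36.1) and circle(W, 26.7). With |FW| = 47.523, the foot of the radical line on FW is 29.972 from F and the perpendicular offset is √(36.1² − 29.972²) = 20.121. Taking the right-of-FW solution: U = (23.474, -4.4528).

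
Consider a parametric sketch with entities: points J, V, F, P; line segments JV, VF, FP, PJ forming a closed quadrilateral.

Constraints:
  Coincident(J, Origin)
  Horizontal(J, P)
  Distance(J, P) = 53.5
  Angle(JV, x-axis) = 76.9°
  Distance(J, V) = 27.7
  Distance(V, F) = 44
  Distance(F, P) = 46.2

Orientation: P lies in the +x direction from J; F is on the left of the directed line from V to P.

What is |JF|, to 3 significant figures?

64.9

Checks: |VF| = 44.00 ✓; |FP| = 46.20 ✓.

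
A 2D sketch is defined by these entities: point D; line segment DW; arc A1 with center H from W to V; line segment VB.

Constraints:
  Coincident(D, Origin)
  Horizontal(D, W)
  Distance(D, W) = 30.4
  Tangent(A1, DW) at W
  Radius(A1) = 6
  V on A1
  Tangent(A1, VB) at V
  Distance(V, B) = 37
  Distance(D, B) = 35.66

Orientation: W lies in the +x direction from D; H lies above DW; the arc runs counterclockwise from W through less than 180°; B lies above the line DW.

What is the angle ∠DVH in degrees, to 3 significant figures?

31.5°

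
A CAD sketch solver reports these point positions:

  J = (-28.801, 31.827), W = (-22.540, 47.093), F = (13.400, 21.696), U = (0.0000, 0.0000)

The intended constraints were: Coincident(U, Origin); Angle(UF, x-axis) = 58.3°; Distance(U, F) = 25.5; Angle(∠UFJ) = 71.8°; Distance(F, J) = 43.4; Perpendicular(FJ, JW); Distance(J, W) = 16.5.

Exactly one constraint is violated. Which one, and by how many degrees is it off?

Perpendicular(FJ, JW) — off by 8.80°.

U = (0.00, 0.00) ✓; UF at 58.30° ✓; |UF| = 25.50 ✓; ∠UFJ = 71.80° ✓; |FJ| = 43.40 ✓; ∠(FJ, JW) = 98.80° ✗; |JW| = 16.50 ✓.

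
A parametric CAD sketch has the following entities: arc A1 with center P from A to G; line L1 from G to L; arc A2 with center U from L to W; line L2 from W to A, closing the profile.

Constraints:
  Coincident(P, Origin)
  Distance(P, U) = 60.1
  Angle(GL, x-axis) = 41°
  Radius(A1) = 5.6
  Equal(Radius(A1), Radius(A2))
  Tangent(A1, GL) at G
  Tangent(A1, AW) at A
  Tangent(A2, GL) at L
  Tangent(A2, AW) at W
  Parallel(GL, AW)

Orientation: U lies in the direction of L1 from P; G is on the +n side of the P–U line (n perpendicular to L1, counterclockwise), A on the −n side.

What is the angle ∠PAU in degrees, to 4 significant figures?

84.68°

The slot axis is L1's direction at 41.0°, so u = (cos 41.0°, sin 41.0°) = (0.7547, 0.6561) and n = (−sin 41.0°, cos 41.0°) = (-0.6561, 0.7547). P is at the origin and U lies 60.1 along u from P, so U = 60.1·u = (45.36, 39.43). Tangency of A1 to both parallel lines with radius 5.6 puts G and A at P ± 5.6·n: G = (-3.674, 4.226), A = (3.674, -4.226). Then cos ∠PAU = AP·AU / (|AP||AU|), giving 84.68°.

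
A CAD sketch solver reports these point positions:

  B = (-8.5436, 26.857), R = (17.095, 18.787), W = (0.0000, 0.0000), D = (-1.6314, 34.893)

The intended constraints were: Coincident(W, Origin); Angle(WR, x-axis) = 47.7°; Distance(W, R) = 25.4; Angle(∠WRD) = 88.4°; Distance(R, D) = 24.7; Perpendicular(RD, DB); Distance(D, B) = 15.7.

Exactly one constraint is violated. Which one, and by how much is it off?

Distance(D, B) = 15.7 — off by 5.10.

W = (0.00, 0.00) ✓; WR at 47.70° ✓; |WR| = 25.40 ✓; ∠WRD = 88.40° ✓; |RD| = 24.70 ✓; ∠(RD, DB) = 90.00° ✓; |DB| = 10.60 ✗.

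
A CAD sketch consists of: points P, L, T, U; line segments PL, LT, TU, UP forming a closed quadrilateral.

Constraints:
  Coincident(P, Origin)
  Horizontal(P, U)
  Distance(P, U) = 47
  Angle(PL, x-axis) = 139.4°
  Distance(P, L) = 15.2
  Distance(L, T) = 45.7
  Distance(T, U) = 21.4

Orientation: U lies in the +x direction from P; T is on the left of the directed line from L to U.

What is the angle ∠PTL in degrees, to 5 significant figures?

17.832°

Checks: |LT| = 45.70 ✓; |TU| = 21.40 ✓.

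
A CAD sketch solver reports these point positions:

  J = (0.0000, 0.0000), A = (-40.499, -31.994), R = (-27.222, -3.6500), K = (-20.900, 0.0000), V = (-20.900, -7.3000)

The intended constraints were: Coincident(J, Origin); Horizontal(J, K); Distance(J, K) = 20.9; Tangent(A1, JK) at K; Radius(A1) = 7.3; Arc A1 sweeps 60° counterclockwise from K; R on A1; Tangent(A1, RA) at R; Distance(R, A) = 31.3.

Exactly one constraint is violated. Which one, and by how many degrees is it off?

Tangent(A1, RA) at R — off by 4.90°.

J = (0.00, 0.00) ✓; J.y = 0.00, K.y = 0.00 ✓; |JK| = 20.90 ✓; ∠(VK, KJ) = 90.00° ✓; |VK| = 7.300 ✓; bearing(V→R) − bearing(V→K) = 60.00° ✓; |VR| = 7.300 ✓; ∠(VR, RA) = 85.10° ✗; |RA| = 31.30 ✓.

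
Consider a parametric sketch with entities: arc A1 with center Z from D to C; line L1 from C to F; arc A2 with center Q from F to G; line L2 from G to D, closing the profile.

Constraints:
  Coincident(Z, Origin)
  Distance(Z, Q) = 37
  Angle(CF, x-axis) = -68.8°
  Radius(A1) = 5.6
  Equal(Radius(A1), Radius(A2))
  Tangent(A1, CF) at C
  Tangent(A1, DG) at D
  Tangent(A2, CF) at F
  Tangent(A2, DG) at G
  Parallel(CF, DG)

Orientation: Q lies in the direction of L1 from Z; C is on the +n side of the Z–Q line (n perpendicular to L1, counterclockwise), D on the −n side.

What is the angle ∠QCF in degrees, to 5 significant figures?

8.6065°

The slot axis is L1's direction at -68.8°, so u = (cos -68.8°, sin -68.8°) = (0.36162, -0.93232) and n = (−sin -68.8°, cos -68.8°) = (0.93232, 0.36162). Z is at the origin and Q lies 37.0 along u from Z, so Q = 37.0·u = (13.380, -34.496). Tangency of A1 to both parallel lines with radius 5.6 puts C and D at Z ± 5.6·n: C = (5.2210, 2.0251), D = (-5.2210, -2.0251). Equal radii place F and G the same way about Q: F = Q + 5.6·n = (18.601, -32.471), G = Q − 5.6·n = (8.1591, -36.521). Then cos ∠QCF = CQ·CF / (|CQ||CF|), giving 8.6065°.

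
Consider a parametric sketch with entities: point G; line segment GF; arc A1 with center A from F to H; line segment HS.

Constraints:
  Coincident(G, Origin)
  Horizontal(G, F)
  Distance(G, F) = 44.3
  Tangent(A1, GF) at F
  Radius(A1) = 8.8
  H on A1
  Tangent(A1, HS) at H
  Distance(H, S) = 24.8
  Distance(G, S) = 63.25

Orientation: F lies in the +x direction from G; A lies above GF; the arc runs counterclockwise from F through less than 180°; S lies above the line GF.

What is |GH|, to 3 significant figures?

53.8

G is at the origin; G and F share the same y with |GF| = 44.3 and F on the +x side, so F = (44.3, 0.00). Tangency of A1 to GF means the radius AF is perpendicular to GF, so A = F + (0, 8.8) = (44.3, 8.80). Since AH ⟂ HS (tangency), |AS| = √(8.8² + 24.8²) = 26.3 regardless of where H sits on A1. So S lies on both circle(G, 63.25) and circle(A, 26.3); the above-GF intersection is S = (53.7, 33.4). H is the foot of the tangent from S: H = (53.1, 8.57).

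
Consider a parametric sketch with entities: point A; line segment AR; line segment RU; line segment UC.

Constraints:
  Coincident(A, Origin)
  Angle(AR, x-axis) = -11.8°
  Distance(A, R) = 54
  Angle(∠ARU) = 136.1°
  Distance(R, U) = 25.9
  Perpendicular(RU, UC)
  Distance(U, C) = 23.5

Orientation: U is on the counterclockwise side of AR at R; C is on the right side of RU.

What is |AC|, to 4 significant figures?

88.96

∠ARU = 136.1°, so RU runs at -11.8° + (180° − 136.1°) = 32.10° from the x-axis; with |RU| = 25.9, U = R + 25.9·(cos 32.10°, sin 32.10°) = (74.80, 2.720). The perpendicularity gives UC at right angles to RU; with |UC| = 23.5 on the right of RU, C = U + 23.5·(0.5314, -0.8471) = (87.29, -17.19). Then |AC| = |C − A| = 88.96.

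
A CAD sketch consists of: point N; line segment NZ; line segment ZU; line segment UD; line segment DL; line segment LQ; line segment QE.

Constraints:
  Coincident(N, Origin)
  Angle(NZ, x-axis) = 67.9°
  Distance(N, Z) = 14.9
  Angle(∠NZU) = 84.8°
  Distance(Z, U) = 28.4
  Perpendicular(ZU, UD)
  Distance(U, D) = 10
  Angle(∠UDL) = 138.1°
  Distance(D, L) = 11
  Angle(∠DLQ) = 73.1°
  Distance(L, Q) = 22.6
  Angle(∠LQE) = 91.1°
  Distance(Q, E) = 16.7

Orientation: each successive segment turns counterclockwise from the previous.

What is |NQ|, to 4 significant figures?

17.87

N is at the origin; NZ runs at 67.9° with length 14.9, so Z = (5.606, 13.81). ∠NZU = 84.8° gives ZU at 163.1° from the x-axis; with |ZU| = 28.4, U = (-21.57, 22.06). ZU ⟂ UD, so UD runs at -106.9°; with |UD| = 10.0, D = (-24.47, 12.49). ∠UDL = 138.1° gives DL at -65.00° from the x-axis; with |DL| = 11.0, L = (-19.83, 2.524). ∠DLQ = 73.1° gives LQ at 41.90° from the x-axis; with |LQ| = 22.6, Q = (-3.005, 17.62). Then |NQ| = |Q − N| = 17.87.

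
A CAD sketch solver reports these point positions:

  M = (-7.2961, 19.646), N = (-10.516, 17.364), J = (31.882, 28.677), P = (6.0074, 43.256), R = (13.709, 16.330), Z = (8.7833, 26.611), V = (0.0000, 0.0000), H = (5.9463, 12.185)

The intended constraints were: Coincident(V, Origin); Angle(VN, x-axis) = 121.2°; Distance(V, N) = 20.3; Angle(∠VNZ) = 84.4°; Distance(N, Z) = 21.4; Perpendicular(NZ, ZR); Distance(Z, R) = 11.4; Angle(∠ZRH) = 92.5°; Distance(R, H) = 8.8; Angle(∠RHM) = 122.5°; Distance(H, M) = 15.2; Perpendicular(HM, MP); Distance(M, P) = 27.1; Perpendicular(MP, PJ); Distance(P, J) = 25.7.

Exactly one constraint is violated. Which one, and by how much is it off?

Distance(P, J) = 25.7 — off by 4.00.

V = (0.00, 0.00) ✓; VN at 121.2° ✓; |VN| = 20.30 ✓; ∠VNZ = 84.40° ✓; |NZ| = 21.40 ✓; ∠(NZ, ZR) = 90.00° ✓; |ZR| = 11.40 ✓; ∠ZRH = 92.50° ✓; |RH| = 8.800 ✓; ∠RHM = 122.5° ✓; |HM| = 15.20 ✓; ∠(HM, MP) = 90.00° ✓; |MP| = 27.10 ✓; ∠(MP, PJ) = 90.00° ✓; |PJ| = 29.70 ✗.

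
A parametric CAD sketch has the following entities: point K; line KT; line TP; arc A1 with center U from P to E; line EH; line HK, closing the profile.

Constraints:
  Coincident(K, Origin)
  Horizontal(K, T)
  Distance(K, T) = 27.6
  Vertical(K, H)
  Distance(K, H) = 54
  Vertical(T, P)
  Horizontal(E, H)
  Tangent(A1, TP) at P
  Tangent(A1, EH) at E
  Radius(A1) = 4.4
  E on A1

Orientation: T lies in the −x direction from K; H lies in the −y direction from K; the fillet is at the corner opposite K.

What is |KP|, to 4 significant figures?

56.76

The virtual corner opposite K is at (-27.60, -54.00). A1 meets TP tangentially, so UP is at right angles to TP and A1 meets EH tangentially, so UE is at right angles to EH, with radius 4.4, so the center U sits 4.4 in from both sides at U = (-23.20, -49.60). That places the tangent points at P = (-27.60, -49.60) on TP and E = (-23.20, -54.00) on EH. Then |KP| = |P − K| = 56.76.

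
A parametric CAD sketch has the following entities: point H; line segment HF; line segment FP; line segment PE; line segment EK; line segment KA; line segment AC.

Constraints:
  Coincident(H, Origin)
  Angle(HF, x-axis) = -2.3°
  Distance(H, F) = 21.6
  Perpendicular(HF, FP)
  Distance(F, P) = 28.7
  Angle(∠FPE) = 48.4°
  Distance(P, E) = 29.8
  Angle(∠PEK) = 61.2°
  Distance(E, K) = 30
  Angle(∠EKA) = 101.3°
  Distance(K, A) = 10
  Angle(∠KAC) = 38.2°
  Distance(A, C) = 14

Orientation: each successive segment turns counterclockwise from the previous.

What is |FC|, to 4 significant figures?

3.132

H is at the origin; HF runs at -2.3° with length 21.6, so F = (21.58, -0.8668). HF ⟂ FP, so FP runs at 87.70°; with |FP| = 28.7, P = (22.73, 27.81). ∠FPE = 48.4° gives PE at -140.7° from the x-axis; with |PE| = 29.8, E = (-0.3261, 8.935). ∠PEK = 61.2° gives EK at -21.90° from the x-axis; with |EK| = 30.0, K = (27.51, -2.254). ∠EKA = 101.3° gives KA at 56.80° from the x-axis; with |KA| = 10.0, A = (32.98, 6.113). ∠KAC = 38.2° gives AC at -161.4° from the x-axis; with |AC| = 14.0, C = (19.72, 1.648). Then |FC| = |C − F| = 3.132.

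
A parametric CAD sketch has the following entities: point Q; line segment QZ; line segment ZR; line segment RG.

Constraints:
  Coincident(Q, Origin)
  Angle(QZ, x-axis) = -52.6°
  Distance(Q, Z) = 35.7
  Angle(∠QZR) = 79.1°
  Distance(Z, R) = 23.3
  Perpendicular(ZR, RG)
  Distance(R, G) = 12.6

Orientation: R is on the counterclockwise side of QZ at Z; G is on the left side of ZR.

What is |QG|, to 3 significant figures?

27.9

Q is at the origin; QZ runs at -52.6° with length 35.7, so Z = 35.7·(cos -52.6°, sin -52.6°) = (21.7, -28.4). ∠QZR = 79.1°, so ZR runs at -52.6° + (180° − 79.1°) = 48.3° from the x-axis; with |ZR| = 23.3, R = Z + 23.3·(cos 48.3°, sin 48.3°) = (37.2, -11.0). ZR is perpendicular to RG; with |RG| = 12.6 on the left of ZR, G = R + 12.6·(-0.747, 0.665) = (27.8, -2.58). Then |QG| = |G − Q| = 27.9.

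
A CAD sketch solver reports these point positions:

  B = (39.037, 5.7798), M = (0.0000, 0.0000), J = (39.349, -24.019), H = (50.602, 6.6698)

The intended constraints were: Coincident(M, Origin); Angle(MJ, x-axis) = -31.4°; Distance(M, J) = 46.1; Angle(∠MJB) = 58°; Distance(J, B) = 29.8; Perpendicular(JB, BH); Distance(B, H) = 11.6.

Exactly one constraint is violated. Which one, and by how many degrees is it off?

Perpendicular(JB, BH) — off by 3.80°.

M = (0.00, 0.00) ✓; MJ at -31.40° ✓; |MJ| = 46.10 ✓; ∠MJB = 58.00° ✓; |JB| = 29.80 ✓; ∠(JB, BH) = 86.20° ✗; |BH| = 11.60 ✓.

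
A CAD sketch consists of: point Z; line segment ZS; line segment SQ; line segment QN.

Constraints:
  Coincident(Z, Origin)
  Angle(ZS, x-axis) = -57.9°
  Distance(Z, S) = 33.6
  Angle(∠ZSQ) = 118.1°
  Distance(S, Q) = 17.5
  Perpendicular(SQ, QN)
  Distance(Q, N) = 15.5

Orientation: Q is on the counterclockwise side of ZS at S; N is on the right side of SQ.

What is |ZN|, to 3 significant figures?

56.1

Z is at the origin; ZS runs at -57.9° with length 33.6, so S = 33.6·(cos -57.9°, sin -57.9°) = (17.9, -28.5). ∠ZSQ = 118.1°, so SQ runs at -57.9° + (180° − 118.1°) = 4.00° from the x-axis; with |SQ| = 17.5, Q = S + 17.5·(cos 4.00°, sin 4.00°) = (35.3, -27.2). The perpendicularity gives QN at right angles to SQ; with |QN| = 15.5 on the right of SQ, N = Q + 15.5·(0.0698, -0.998) = (36.4, -42.7). Then |ZN| = |N − Z| = 56.1.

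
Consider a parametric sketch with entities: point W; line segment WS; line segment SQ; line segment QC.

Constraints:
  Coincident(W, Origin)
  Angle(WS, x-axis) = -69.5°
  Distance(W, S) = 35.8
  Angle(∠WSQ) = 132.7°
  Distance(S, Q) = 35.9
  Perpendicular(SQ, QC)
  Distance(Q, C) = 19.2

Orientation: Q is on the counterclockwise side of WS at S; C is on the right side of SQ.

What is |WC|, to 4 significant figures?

75.45

W is at the origin; WS runs at -69.5° with length 35.8, so S = 35.8·(cos -69.5°, sin -69.5°) = (12.54, -33.53). ∠WSQ = 132.7°, so SQ runs at -69.5° + (180° − 132.7°) = -22.20° from the x-axis; with |SQ| = 35.9, Q = S + 35.9·(cos -22.20°, sin -22.20°) = (45.78, -47.10). The perpendicularity gives QC at right angles to SQ; with |QC| = 19.2 on the right of SQ, C = Q + 19.2·(-0.3778, -0.9259) = (38.52, -64.87). Then |WC| = |C − W| = 75.45.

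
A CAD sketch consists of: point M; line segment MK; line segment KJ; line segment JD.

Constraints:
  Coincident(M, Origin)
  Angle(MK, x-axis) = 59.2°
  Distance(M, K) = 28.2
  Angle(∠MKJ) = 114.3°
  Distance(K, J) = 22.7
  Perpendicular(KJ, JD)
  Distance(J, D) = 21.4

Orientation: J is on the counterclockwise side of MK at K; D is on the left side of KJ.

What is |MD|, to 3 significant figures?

34.6

M is at the origin; MK runs at 59.2° with length 28.2, so K = 28.2·(cos 59.2°, sin 59.2°) = (14.4, 24.2). ∠MKJ = 114.3°, so KJ runs at 59.2° + (180° − 114.3°) = 125° from the x-axis; with |KJ| = 22.7, J = K + 22.7·(cos 125°, sin 125°) = (1.45, 42.8). KJ is perpendicular to JD; with |JD| = 21.4 on the left of KJ, D = J + 21.4·(-0.820, -0.572) = (-16.1, 30.6). Then |MD| = |D − M| = 34.6.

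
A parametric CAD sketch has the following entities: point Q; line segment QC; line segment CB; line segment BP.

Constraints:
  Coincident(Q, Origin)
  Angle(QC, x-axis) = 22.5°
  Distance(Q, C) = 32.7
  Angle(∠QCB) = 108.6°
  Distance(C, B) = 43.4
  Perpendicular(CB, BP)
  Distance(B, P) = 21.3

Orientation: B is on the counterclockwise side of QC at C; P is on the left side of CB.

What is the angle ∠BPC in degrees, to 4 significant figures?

63.86°

Q is at the origin; QC runs at 22.5° with length 32.7, so C = 32.7·(cos 22.5°, sin 22.5°) = (30.21, 12.51). ∠QCB = 108.6°, so CB runs at 22.5° + (180° − 108.6°) = 93.90° from the x-axis; with |CB| = 43.4, B = C + 43.4·(cos 93.90°, sin 93.90°) = (27.26, 55.81). CB ⟂ BP; with |BP| = 21.3 on the left of CB, P = B + 21.3·(-0.9977, -0.06802) = (6.008, 54.36). Then cos ∠BPC = PB·PC / (|PB||PC|), giving 63.86°.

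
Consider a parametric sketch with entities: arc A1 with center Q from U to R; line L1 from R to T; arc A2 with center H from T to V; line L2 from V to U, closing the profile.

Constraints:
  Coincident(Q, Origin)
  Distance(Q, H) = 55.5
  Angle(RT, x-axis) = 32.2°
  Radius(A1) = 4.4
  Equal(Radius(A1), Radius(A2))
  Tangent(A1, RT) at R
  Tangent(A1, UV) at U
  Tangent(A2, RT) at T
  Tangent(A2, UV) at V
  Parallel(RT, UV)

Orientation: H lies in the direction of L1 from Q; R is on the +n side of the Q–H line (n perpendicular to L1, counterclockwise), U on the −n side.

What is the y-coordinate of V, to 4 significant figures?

25.85

The slot axis is L1's direction at 32.2°, so u = (cos 32.2°, sin 32.2°) = (0.8462, 0.5329) and n = (−sin 32.2°, cos 32.2°) = (-0.5329, 0.8462). Q is at the origin and H lies 55.5 along u from Q, so H = 55.5·u = (46.96, 29.57). Tangency of A1 to both parallel lines with radius 4.4 puts R and U at Q ± 4.4·n: R = (-2.345, 3.723), U = (2.345, -3.723). Equal radii place T and V the same way about H: T = H + 4.4·n = (44.62, 33.30), V = H − 4.4·n = (49.31, 25.85). So V.y = 25.85.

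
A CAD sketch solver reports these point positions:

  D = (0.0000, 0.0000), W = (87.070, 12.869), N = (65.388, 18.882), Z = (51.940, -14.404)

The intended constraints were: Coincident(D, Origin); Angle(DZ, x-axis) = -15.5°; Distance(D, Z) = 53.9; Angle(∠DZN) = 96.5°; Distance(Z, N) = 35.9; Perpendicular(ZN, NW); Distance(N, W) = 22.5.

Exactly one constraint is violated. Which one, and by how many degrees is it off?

Perpendicular(ZN, NW) — off by 6.50°.

D = (0.00, 0.00) ✓; DZ at -15.50° ✓; |DZ| = 53.90 ✓; ∠DZN = 96.50° ✓; |ZN| = 35.90 ✓; ∠(ZN, NW) = 83.50° ✗; |NW| = 22.50 ✓.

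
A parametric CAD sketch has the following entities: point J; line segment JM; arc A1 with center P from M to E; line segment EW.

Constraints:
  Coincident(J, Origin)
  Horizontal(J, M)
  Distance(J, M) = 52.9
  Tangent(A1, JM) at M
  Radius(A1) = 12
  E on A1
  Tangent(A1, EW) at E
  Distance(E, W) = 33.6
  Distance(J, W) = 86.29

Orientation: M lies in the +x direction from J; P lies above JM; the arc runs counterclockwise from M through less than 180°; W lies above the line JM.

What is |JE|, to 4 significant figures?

64.24

J is at the origin; JM is horizontal with |JM| = 52.9 and M on the +x side, so M = (52.90, 0.000). Tangency of A1 to JM means the radius PM is perpendicular to JM, so P = M + (0, 12) = (52.90, 12.00). Since PE ⟂ EW (tangency), |PW| = √(12.0² + 33.6²) = 35.68 regardless of where E sits on A1. So W lies on both circle(J, 86.29) and circle(P, 35.68); the above-JM intersection is W = (77.59, 37.75). E is the foot of the tangent from W: E = (63.85, 7.092).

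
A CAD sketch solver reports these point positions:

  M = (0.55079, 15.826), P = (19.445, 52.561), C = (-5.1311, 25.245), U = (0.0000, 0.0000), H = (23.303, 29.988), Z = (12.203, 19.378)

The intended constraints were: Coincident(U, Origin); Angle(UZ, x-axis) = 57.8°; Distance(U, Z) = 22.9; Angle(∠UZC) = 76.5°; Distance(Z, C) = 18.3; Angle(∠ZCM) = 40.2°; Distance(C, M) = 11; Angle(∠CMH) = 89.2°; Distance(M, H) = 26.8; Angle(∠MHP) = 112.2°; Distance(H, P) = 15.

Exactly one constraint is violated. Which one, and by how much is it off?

Distance(H, P) = 15 — off by 7.90.

U = (0.00, 0.00) ✓; UZ at 57.80° ✓; |UZ| = 22.90 ✓; ∠UZC = 76.50° ✓; |ZC| = 18.30 ✓; ∠ZCM = 40.20° ✓; |CM| = 11.00 ✓; ∠CMH = 89.20° ✓; |MH| = 26.80 ✓; ∠MHP = 112.2° ✓; |HP| = 22.90 ✗.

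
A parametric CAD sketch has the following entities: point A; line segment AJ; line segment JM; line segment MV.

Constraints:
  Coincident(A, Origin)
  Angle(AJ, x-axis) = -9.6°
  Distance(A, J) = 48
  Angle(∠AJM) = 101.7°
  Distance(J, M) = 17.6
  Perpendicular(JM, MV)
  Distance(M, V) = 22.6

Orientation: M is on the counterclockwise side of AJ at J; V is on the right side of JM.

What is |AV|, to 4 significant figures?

74.78

∠AJM = 101.7°, so JM runs at -9.6° + (180° − 101.7°) = 68.70° from the x-axis; with |JM| = 17.6, M = J + 17.6·(cos 68.70°, sin 68.70°) = (53.72, 8.393). The perpendicularity gives MV at right angles to JM; with |MV| = 22.6 on the right of JM, V = M + 22.6·(0.9317, -0.3633) = (74.78, 0.1834). Then |AV| = |V − A| = 74.78.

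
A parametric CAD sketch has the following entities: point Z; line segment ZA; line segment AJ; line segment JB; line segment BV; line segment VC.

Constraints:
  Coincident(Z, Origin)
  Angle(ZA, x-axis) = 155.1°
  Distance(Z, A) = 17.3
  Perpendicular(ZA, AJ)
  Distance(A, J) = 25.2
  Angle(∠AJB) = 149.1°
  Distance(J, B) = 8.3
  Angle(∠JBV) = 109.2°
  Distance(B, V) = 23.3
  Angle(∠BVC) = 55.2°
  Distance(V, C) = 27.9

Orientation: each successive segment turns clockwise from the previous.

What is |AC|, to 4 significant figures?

10.83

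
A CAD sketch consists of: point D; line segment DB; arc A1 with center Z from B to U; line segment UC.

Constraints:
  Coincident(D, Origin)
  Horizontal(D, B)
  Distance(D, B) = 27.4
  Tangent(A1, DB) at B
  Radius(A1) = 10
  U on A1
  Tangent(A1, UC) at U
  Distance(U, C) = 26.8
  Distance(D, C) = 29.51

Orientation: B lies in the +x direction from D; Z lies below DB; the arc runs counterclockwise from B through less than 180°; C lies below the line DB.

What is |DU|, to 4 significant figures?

19.32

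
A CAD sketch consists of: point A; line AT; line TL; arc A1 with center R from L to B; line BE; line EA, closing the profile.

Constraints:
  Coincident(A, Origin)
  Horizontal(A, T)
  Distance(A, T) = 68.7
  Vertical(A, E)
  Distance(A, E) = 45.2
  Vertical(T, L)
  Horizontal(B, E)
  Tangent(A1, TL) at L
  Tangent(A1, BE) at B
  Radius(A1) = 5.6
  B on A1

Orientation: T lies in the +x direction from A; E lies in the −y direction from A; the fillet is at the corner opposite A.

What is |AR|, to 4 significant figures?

74.50

AE is vertical with |AE| = 45.2 and E on the −y side, so E = (0.000, -45.20). The virtual corner opposite A is at (68.70, -45.20). A1 meets TL tangentially, so RL is at right angles to TL and the tangent condition forces RB to be normal to BE, with radius 5.6, so the center R sits 5.6 in from both sides at R = (63.10, -39.60). Then |AR| = |R − A| = 74.50.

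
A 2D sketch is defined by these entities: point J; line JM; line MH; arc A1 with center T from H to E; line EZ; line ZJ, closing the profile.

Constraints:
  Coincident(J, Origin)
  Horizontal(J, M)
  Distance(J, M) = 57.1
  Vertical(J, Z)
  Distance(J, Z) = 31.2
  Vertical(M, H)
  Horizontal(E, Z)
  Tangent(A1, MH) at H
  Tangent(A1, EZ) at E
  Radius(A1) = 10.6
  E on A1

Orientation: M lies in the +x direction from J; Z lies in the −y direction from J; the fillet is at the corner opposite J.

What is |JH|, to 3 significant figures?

60.7

The virtual corner opposite J is at (57.1, -31.2). A1 meets MH tangentially, so TH is at right angles to MH and tangency of A1 to EZ means the radius TE is perpendicular to EZ, with radius 10.6, so the center T sits 10.6 in from both sides at T = (46.5, -20.6). That places the tangent points at H = (57.1, -20.6) on MH and E = (46.5, -31.2) on EZ. Then |JH| = |H − J| = 60.7.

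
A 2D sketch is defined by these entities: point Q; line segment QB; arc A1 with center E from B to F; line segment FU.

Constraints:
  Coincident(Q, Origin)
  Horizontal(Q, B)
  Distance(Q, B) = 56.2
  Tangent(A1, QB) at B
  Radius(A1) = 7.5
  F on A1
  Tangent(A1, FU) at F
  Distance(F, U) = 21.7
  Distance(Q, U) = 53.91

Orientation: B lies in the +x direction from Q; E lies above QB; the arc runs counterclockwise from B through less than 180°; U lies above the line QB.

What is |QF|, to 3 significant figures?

62.8

Q is at the origin; Q and B share the same y with |QB| = 56.2 and B on the +x side, so B = (56.2, 0.00). The tangent condition forces EB to be normal to QB, so E = B + (0, 7.5) = (56.2, 7.50). Since EF ⟂ FU (tangency), |EU| = √(7.5² + 21.7²) = 23.0 regardless of where F sits on A1. So U lies on both circle(Q, 53.91) and circle(E, 23.0); the above-QB intersection is U = (46.0, 28.1). F is the foot of the tangent from U: F = (61.5, 12.8).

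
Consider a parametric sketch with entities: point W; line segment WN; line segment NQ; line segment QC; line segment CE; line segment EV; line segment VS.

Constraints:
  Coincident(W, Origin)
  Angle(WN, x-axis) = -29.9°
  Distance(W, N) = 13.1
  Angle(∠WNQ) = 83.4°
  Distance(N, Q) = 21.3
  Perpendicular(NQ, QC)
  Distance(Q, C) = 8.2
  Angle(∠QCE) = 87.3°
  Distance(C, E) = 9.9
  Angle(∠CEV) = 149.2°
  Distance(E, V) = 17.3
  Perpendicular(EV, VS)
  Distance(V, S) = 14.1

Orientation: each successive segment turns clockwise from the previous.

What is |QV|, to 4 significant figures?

24.38

W is at the origin; WN runs at -29.9° with length 13.1, so N = (11.36, -6.530). ∠WNQ = 83.4° gives NQ at -126.5° from the x-axis; with |NQ| = 21.3, Q = (-1.313, -23.65). The perpendicularity gives QC at right angles to NQ, so QC runs at 143.5°; with |QC| = 8.2, C = (-7.905, -18.77). ∠QCE = 87.3° gives CE at 50.80° from the x-axis; with |CE| = 9.9, E = (-1.648, -11.10). ∠CEV = 149.2° gives EV at 20.00° from the x-axis; with |EV| = 17.3, V = (14.61, -5.186). Then |QV| = |V − Q| = 24.38.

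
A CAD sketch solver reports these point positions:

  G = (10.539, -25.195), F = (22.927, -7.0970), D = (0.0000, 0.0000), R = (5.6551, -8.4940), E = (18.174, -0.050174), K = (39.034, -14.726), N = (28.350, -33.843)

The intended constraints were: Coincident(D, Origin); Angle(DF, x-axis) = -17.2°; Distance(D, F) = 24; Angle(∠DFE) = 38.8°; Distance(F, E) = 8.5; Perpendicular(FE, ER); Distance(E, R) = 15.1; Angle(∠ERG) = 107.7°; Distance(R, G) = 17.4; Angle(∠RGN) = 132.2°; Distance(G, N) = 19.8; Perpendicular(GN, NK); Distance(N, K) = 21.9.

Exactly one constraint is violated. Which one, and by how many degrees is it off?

Perpendicular(GN, NK) — off by 3.30°.

D = (0.00, 0.00) ✓; DF at -17.20° ✓; |DF| = 24.00 ✓; ∠DFE = 38.80° ✓; |FE| = 8.500 ✓; ∠(FE, ER) = 90.00° ✓; |ER| = 15.10 ✓; ∠ERG = 107.7° ✓; |RG| = 17.40 ✓; ∠RGN = 132.2° ✓; |GN| = 19.80 ✓; ∠(GN, NK) = 86.70° ✗; |NK| = 21.90 ✓.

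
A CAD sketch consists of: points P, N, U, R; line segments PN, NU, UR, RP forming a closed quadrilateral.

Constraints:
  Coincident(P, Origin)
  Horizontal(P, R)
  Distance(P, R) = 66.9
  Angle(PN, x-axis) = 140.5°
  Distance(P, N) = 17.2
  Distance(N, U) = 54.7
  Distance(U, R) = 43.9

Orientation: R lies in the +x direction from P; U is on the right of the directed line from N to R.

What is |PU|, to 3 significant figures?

37.5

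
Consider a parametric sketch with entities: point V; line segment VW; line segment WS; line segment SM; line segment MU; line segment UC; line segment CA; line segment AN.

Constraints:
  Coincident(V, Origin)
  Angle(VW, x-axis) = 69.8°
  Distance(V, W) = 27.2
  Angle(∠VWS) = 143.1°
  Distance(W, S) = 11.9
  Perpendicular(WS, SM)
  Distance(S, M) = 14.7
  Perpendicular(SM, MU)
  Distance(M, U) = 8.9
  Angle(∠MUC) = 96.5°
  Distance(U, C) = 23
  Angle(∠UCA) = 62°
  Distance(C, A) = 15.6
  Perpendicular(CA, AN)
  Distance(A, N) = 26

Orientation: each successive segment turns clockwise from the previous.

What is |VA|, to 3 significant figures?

41.2

∠MUC = 96.5° gives UC at 129° from the x-axis; with |UC| = 23.0, C = (5.30, 32.6). ∠UCA = 62.0° gives CA at 11.4° from the x-axis; with |CA| = 15.6, A = (20.6, 35.7). Then |VA| = |A − V| = 41.2.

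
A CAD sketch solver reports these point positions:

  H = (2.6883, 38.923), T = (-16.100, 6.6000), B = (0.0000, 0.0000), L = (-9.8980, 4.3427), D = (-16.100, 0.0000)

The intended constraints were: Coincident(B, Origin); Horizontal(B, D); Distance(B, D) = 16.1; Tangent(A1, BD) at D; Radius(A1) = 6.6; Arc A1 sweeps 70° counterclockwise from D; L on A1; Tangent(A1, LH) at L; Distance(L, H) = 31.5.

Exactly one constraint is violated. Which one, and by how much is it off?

Distance(L, H) = 31.5 — off by 5.30.

B = (0.00, 0.00) ✓; B.y = 0.00, D.y = 0.00 ✓; |BD| = 16.10 ✓; ∠(TD, DB) = 90.00° ✓; |TD| = 6.600 ✓; bearing(T→L) − bearing(T→D) = 70.00° ✓; |TL| = 6.600 ✓; ∠(TL, LH) = 90.00° ✓; |LH| = 36.80 ✗.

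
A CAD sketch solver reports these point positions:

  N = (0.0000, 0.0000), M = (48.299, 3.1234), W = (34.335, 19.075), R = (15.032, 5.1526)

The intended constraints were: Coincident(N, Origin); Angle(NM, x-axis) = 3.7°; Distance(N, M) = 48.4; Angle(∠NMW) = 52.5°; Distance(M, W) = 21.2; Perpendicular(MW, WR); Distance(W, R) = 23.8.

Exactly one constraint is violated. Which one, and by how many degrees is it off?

Perpendicular(MW, WR) — off by 5.40°.

N = (0.00, 0.00) ✓; NM at 3.700° ✓; |NM| = 48.40 ✓; ∠NMW = 52.50° ✓; |MW| = 21.20 ✓; ∠(MW, WR) = 84.60° ✗; |WR| = 23.80 ✓.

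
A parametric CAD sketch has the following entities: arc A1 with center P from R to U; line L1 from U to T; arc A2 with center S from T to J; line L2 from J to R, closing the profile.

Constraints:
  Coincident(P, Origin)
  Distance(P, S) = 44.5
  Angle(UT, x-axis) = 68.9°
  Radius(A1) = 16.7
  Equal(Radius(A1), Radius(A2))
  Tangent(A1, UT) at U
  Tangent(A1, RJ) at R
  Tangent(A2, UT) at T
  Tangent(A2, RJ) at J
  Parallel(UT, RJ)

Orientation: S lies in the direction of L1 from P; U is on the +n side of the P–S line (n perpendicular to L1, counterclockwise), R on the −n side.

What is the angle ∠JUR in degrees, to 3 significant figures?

53.1°

The slot axis is L1's direction at 68.9°, so u = (cos 68.9°, sin 68.9°) = (0.360, 0.933) and n = (−sin 68.9°, cos 68.9°) = (-0.933, 0.360). P is at the origin and S lies 44.5 along u from P, so S = 44.5·u = (16.0, 41.5). Tangency of A1 to both parallel lines with radius 16.7 puts U and R at P ± 16.7·n: U = (-15.6, 6.01), R = (15.6, -6.01). Equal radii place T and J the same way about S: T = S + 16.7·n = (0.440, 47.5), J = S − 16.7·n = (31.6, 35.5). Then cos ∠JUR = UJ·UR / (|UJ||UR|), giving 53.1°.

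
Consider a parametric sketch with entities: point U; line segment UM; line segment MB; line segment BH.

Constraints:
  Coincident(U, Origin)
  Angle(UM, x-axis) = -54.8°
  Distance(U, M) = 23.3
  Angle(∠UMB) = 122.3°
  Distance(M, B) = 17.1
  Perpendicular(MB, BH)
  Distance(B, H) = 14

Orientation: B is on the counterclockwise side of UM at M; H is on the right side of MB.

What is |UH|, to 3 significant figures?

44.8

∠UMB = 122.3°, so MB runs at -54.8° + (180° − 122.3°) = 2.90° from the x-axis; with |MB| = 17.1, B = M + 17.1·(cos 2.90°, sin 2.90°) = (30.5, -18.2). MB is perpendicular to BH; with |BH| = 14.0 on the right of MB, H = B + 14.0·(0.0506, -0.999) = (31.2, -32.2). Then |UH| = |H − U| = 44.8.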